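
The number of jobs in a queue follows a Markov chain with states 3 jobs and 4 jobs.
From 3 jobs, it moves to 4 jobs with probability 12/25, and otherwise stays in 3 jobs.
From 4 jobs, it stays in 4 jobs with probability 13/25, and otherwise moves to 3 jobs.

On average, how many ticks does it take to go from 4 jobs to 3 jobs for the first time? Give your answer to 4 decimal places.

2.0833

Let t(s) be the expected number of ticks to first reach 3 jobs from state s, with t(3 jobs) = 0. Conditioning on the first tick:
t(4 jobs) = 1 + 0.52·t(4 jobs)
Solving: t(4 jobs) = 2.0833.
Expected ticks from 4 jobs to 3 jobs: 2.0833.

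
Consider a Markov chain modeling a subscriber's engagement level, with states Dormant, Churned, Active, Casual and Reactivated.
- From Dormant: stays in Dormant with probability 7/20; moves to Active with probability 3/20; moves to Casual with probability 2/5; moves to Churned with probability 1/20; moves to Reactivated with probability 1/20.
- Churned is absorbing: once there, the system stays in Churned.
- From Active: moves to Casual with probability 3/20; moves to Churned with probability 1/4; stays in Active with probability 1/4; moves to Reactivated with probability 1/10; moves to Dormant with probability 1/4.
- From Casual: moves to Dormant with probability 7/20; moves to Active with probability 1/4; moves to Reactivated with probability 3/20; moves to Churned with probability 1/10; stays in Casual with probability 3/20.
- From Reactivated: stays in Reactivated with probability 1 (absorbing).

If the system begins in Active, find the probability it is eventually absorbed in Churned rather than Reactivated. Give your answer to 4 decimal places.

Let h(s) be the probability of absorption at Churned starting from transient state s. Then h(Churned) = 1 and h(Reactivated) = 0. By first-step analysis:
h(Dormant) = 0.35·h(Dormant) + 0.05·1 + 0.15·h(Active) + 0.4·h(Casual) + 0.05·0
h(Active) = 0.25·h(Dormant) + 0.25·1 + 0.25·h(Active) + 0.15·h(Casual) + 0.1·0
h(Casual) = 0.35·h(Dormant) + 0.1·1 + 0.25·h(Active) + 0.15·h(Casual) + 0.15·0
Solving: h(Dormant) = 0.5409, h(Active) = 0.6180, h(Casual) = 0.5221.
Starting from Active, the probability is 0.6180.

0.6180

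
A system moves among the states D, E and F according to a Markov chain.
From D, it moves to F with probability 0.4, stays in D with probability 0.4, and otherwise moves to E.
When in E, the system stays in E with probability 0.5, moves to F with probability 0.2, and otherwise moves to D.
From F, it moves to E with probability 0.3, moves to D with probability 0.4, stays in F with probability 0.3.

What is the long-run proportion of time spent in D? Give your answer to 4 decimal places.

Let the stationary distribution be π with π = πP and π_1 + π_2 + π_3 = 1.
π_1 = 0.4·π_1 + 0.3·π_2 + 0.4·π_3
π_2 = 0.2·π_1 + 0.5·π_2 + 0.3·π_3
Solving with the normalization constraint gives π = (0.3671, 0.3291, 0.3038).
So the stationary probability of D is 0.3671.

0.3671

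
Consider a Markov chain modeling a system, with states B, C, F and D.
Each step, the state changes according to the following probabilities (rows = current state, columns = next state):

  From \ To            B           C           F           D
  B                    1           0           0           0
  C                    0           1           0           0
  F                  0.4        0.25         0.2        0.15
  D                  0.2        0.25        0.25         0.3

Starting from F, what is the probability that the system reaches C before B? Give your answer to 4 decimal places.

Let h(s) be the probability of absorption at C starting from transient state s. Then h(C) = 1 and h(B) = 0. By first-step analysis:
h(F) = 0.4·0 + 0.25·1 + 0.2·h(F) + 0.15·h(D)
h(D) = 0.2·0 + 0.25·1 + 0.25·h(F) + 0.3·h(D)
Solving: h(F) = 0.4067, h(D) = 0.5024.
Starting from F, the probability is 0.4067.

0.4067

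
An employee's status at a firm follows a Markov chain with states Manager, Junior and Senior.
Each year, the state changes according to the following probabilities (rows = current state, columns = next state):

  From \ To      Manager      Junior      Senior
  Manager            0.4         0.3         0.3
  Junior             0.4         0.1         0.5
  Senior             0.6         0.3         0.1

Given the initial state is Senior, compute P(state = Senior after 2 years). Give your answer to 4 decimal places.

Sum over the intermediate state after 1 year:
P = P(Senior→Manager)·P(Manager→Senior) + P(Senior→Junior)·P(Junior→Senior) + P(Senior→Senior)·P(Senior→Senior)
  = 0.6×0.3 + 0.3×0.5 + 0.1×0.1
  = 0.1800 + 0.1500 + 0.0100 = 0.3400

0.3400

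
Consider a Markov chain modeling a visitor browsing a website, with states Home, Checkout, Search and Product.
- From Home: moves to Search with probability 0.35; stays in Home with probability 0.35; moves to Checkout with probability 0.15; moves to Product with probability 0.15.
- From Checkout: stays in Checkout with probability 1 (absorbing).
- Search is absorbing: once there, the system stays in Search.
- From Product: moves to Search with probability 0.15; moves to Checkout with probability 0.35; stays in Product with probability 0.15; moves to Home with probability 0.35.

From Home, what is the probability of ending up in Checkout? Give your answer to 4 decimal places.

Let h(s) be the probability of absorption at Checkout starting from transient state s. Then h(Checkout) = 1 and h(Search) = 0. By first-step analysis:
h(Home) = 0.35·h(Home) + 0.15·1 + 0.35·0 + 0.15·h(Product)
h(Product) = 0.35·h(Home) + 0.35·1 + 0.15·0 + 0.15·h(Product)
Solving: h(Home) = 0.3600, h(Product) = 0.5600.
Starting from Home, the probability is 0.3600.

0.3600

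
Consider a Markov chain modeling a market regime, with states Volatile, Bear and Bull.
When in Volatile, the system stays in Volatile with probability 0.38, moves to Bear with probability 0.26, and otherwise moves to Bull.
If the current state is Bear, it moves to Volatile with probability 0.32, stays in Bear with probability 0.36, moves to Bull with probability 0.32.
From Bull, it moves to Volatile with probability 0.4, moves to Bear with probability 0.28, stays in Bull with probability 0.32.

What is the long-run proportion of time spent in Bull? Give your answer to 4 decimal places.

0.3348

Let the stationary distribution be π with π = πP and π_1 + π_2 + π_3 = 1.
π_1 = 0.38·π_1 + 0.32·π_2 + 0.4·π_3
π_2 = 0.26·π_1 + 0.36·π_2 + 0.28·π_3
Solving with the normalization constraint gives π = (0.3689, 0.2963, 0.3348).
So the stationary probability of Bull is 0.3348.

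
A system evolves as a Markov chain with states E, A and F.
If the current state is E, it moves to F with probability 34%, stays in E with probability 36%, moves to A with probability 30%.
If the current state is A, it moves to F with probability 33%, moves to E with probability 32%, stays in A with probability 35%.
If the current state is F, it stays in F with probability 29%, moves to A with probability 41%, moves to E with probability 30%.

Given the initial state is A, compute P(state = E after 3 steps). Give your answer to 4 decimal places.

Propagate the distribution vector 3 steps from A.
After 0 steps: (0.0000, 1.0000, 0.0000)
After 1 step: (0.3200, 0.3500, 0.3300)
After 2 steps: (0.3262, 0.3538, 0.3200)
After 3 steps: (0.3266, 0.3529, 0.3205)
P(in E after 3 steps) = 0.3266

0.3266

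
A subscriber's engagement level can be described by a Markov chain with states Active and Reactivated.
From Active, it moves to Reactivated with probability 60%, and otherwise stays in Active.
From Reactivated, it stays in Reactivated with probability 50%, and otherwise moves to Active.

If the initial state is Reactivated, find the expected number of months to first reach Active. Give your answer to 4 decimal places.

2.0000

Let t(s) be the expected number of months to first reach Active from state s, with t(Active) = 0. Conditioning on the first month:
t(Reactivated) = 1 + 0.5·t(Reactivated)
Solving: t(Reactivated) = 2.0000.
Expected months from Reactivated to Active: 2.0000.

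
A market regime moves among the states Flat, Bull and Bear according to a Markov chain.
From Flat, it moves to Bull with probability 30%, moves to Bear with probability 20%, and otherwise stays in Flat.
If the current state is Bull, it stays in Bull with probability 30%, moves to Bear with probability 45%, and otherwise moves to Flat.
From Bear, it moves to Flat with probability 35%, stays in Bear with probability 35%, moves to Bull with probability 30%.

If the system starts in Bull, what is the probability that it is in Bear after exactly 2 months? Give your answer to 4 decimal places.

Sum over the intermediate state after 1 month:
P = P(Bull→Flat)·P(Flat→Bear) + P(Bull→Bull)·P(Bull→Bear) + P(Bull→Bear)·P(Bear→Bear)
  = 0.25×0.2 + 0.3×0.45 + 0.45×0.35
  = 0.0500 + 0.1350 + 0.1575 = 0.3425

0.3425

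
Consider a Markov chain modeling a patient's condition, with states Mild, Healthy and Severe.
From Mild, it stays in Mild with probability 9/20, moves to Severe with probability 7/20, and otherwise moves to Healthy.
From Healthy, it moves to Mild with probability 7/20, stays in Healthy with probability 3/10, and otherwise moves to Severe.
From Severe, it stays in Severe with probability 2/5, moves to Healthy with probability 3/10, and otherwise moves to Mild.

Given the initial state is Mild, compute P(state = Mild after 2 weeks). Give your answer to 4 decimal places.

0.3775

Sum over the intermediate state after 1 week:
P = P(Mild→Mild)·P(Mild→Mild) + P(Mild→Healthy)·P(Healthy→Mild) + P(Mild→Severe)·P(Severe→Mild)
  = 0.45×0.45 + 0.2×0.35 + 0.35×0.3
  = 0.2025 + 0.0700 + 0.1050 = 0.3775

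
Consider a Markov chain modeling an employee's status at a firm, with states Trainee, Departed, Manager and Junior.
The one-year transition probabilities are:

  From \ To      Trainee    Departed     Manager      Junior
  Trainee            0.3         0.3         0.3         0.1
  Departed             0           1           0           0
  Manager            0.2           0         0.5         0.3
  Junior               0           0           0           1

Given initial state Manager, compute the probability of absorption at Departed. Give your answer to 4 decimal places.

0.2069

Let h(s) be the probability of absorption at Departed starting from transient state s. Then h(Departed) = 1 and h(Junior) = 0. By first-step analysis:
h(Trainee) = 0.3·h(Trainee) + 0.3·1 + 0.3·h(Manager) + 0.1·0
h(Manager) = 0.2·h(Trainee) + 0.5·h(Manager) + 0.3·0
Solving: h(Trainee) = 0.5172, h(Manager) = 0.2069.
Starting from Manager, the probability is 0.2069.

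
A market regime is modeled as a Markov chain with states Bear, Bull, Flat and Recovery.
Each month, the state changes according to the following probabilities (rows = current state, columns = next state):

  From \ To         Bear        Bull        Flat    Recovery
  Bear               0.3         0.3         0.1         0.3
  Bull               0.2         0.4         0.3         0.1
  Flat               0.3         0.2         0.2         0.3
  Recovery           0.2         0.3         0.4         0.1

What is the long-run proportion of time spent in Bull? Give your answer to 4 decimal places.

Let the stationary distribution be π with π = πP and π_1 + π_2 + π_3 + π_4 = 1.
π_1 = 0.3·π_1 + 0.2·π_2 + 0.3·π_3 + 0.2·π_4
π_2 = 0.3·π_1 + 0.4·π_2 + 0.2·π_3 + 0.3·π_4
π_3 = 0.1·π_1 + 0.3·π_2 + 0.2·π_3 + 0.4·π_4
Solving with the normalization constraint gives π = (0.2495, 0.3061, 0.2455, 0.1990).
So the stationary probability of Bull is 0.3061.

0.3061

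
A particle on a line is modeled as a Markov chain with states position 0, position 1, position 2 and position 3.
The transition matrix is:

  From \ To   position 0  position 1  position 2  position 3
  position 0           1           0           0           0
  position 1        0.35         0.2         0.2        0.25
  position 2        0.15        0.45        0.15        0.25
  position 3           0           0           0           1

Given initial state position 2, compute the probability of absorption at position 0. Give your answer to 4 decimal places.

Let h(s) be the probability of absorption at position 0 starting from transient state s. Then h(position 0) = 1 and h(position 3) = 0. By first-step analysis:
h(position 1) = 0.35·1 + 0.2·h(position 1) + 0.2·h(position 2) + 0.25·0
h(position 2) = 0.15·1 + 0.45·h(position 1) + 0.15·h(position 2) + 0.25·0
Solving: h(position 1) = 0.5551, h(position 2) = 0.4703.
Starting from position 2, the probability is 0.4703.

0.4703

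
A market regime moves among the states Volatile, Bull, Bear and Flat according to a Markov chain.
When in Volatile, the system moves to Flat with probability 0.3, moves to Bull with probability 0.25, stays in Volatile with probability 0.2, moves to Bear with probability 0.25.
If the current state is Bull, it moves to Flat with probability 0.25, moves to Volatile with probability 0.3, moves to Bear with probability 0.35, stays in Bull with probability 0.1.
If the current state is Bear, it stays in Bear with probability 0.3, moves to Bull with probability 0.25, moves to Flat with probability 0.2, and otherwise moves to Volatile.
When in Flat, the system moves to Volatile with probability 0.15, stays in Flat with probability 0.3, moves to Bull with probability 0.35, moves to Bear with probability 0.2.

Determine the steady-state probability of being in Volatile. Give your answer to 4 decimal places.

0.2247

Let the stationary distribution be π with π = πP and π_1 + π_2 + π_3 + π_4 = 1.
π_1 = 0.2·π_1 + 0.3·π_2 + 0.25·π_3 + 0.15·π_4
π_2 = 0.25·π_1 + 0.1·π_2 + 0.25·π_3 + 0.35·π_4
π_3 = 0.25·π_1 + 0.35·π_2 + 0.3·π_3 + 0.2·π_4
Solving with the normalization constraint gives π = (0.2247, 0.2400, 0.2747, 0.2605).
So the stationary probability of Volatile is 0.2247.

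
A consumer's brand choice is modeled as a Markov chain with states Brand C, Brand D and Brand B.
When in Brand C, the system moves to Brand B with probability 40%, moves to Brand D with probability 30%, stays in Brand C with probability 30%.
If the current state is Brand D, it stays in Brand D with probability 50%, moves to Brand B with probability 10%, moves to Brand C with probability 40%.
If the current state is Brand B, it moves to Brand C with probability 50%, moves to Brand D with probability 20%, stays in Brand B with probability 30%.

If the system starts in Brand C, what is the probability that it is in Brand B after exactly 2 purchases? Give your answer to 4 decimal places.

0.2700

Sum over the intermediate state after 1 purchase:
P = P(Brand C→Brand C)·P(Brand C→Brand B) + P(Brand C→Brand D)·P(Brand D→Brand B) + P(Brand C→Brand B)·P(Brand B→Brand B)
  = 0.3×0.4 + 0.3×0.1 + 0.4×0.3
  = 0.1200 + 0.0300 + 0.1200 = 0.2700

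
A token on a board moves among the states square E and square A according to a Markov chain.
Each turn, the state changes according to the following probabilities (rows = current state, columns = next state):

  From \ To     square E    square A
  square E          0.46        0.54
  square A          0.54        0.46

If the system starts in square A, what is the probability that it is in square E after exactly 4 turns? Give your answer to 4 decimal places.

0.5000

Propagate the distribution vector 4 turns from square A.
After 0 turns: (0.0000, 1.0000)
After 1 turn: (0.5400, 0.4600)
After 2 turns: (0.4968, 0.5032)
After 3 turns: (0.5003, 0.4997)
After 4 turns: (0.5000, 0.5000)
P(in square E after 4 turns) = 0.5000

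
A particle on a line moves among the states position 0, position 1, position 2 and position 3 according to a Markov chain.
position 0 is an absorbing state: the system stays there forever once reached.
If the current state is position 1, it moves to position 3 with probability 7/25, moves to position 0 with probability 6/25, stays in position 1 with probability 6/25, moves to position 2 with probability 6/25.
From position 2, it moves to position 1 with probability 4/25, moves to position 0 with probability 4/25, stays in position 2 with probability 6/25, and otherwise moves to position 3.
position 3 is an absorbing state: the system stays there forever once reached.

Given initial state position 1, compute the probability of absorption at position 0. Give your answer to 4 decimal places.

0.4095

Let h(s) be the probability of absorption at position 0 starting from transient state s. Then h(position 0) = 1 and h(position 3) = 0. By first-step analysis:
h(position 1) = 0.24·1 + 0.24·h(position 1) + 0.24·h(position 2) + 0.28·0
h(position 2) = 0.16·1 + 0.16·h(position 1) + 0.24·h(position 2) + 0.44·0
Solving: h(position 1) = 0.4095, h(position 2) = 0.2967.
Starting from position 1, the probability is 0.4095.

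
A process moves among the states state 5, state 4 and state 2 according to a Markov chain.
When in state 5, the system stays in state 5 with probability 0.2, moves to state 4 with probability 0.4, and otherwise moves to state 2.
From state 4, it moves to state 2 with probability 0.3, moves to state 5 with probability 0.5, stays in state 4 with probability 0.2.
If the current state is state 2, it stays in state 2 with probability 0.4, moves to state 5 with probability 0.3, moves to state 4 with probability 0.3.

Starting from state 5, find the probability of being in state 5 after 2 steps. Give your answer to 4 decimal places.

0.3600

Sum over the intermediate state after 1 step:
P = P(state 5→state 5)·P(state 5→state 5) + P(state 5→state 4)·P(state 4→state 5) + P(state 5→state 2)·P(state 2→state 5)
  = 0.2×0.2 + 0.4×0.5 + 0.4×0.3
  = 0.0400 + 0.2000 + 0.1200 = 0.3600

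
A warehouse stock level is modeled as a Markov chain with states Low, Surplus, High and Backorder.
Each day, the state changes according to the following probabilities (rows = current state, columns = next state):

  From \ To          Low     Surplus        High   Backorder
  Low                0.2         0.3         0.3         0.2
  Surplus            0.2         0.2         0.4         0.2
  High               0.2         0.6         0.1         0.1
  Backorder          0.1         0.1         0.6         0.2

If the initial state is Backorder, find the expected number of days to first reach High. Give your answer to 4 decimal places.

1.8720

Let t(s) be the expected number of days to first reach High from state s, with t(High) = 0. Conditioning on the first day:
t(Low) = 1 + 0.2·t(Low) + 0.3·t(Surplus) + 0.2·t(Backorder)
t(Surplus) = 1 + 0.2·t(Low) + 0.2·t(Surplus) + 0.2·t(Backorder)
t(Backorder) = 1 + 0.1·t(Low) + 0.1·t(Surplus) + 0.2·t(Backorder)
Solving: t(Low) = 2.6066, t(Surplus) = 2.3697, t(Backorder) = 1.8720.
Expected days from Backorder to High: 1.8720.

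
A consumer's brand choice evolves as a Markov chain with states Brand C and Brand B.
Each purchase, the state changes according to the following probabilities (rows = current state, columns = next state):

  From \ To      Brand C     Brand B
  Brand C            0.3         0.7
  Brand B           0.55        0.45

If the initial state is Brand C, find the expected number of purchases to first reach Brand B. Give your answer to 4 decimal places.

Let t(s) be the expected number of purchases to first reach Brand B from state s, with t(Brand B) = 0. Conditioning on the first purchase:
t(Brand C) = 1 + 0.3·t(Brand C)
Solving: t(Brand C) = 1.4286.
Expected purchases from Brand C to Brand B: 1.4286.

1.4286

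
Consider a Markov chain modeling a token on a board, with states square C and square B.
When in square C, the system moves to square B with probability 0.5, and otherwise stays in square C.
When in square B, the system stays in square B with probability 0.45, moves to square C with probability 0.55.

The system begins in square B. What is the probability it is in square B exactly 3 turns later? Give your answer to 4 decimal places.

Propagate the distribution vector 3 turns from square B.
After 0 turns: (0.0000, 1.0000)
After 1 turn: (0.5500, 0.4500)
After 2 turns: (0.5225, 0.4775)
After 3 turns: (0.5239, 0.4761)
P(in square B after 3 turns) = 0.4761

0.4761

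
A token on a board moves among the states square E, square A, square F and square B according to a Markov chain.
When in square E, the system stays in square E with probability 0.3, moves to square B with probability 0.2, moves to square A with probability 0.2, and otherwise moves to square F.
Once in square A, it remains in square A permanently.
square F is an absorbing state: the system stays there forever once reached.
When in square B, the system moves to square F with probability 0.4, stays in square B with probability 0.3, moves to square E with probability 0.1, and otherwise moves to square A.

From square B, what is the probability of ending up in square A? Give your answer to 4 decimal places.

Let h(s) be the probability of absorption at square A starting from transient state s. Then h(square A) = 1 and h(square F) = 0. By first-step analysis:
h(square E) = 0.3·h(square E) + 0.2·1 + 0.3·0 + 0.2·h(square B)
h(square B) = 0.1·h(square E) + 0.2·1 + 0.4·0 + 0.3·h(square B)
Solving: h(square E) = 0.3830, h(square B) = 0.3404.
Starting from square B, the probability is 0.3404.

0.3404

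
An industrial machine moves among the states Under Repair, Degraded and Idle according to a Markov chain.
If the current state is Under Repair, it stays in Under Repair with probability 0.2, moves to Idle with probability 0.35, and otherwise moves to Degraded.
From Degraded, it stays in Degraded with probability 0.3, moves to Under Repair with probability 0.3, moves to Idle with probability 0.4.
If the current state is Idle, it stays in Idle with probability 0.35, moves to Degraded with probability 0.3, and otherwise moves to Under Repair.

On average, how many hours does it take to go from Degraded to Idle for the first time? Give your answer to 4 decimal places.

Let t(s) be the expected number of hours to first reach Idle from state s, with t(Idle) = 0. Conditioning on the first hour:
t(Under Repair) = 1 + 0.2·t(Under Repair) + 0.45·t(Degraded)
t(Degraded) = 1 + 0.3·t(Under Repair) + 0.3·t(Degraded)
Solving: t(Under Repair) = 2.7059, t(Degraded) = 2.5882.
Expected hours from Degraded to Idle: 2.5882.

2.5882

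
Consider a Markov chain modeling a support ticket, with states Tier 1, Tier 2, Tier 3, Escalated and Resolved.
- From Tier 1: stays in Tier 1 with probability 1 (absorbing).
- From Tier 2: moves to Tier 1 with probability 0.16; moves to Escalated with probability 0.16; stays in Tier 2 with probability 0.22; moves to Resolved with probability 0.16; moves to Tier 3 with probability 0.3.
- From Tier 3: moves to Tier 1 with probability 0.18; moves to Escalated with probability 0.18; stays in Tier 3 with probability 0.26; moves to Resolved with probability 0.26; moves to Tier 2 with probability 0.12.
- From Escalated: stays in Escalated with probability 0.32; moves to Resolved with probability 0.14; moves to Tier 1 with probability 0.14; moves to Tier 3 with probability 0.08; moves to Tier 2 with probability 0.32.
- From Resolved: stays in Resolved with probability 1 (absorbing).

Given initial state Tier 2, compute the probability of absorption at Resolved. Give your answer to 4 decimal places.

Let h(s) be the probability of absorption at Resolved starting from transient state s. Then h(Resolved) = 1 and h(Tier 1) = 0. By first-step analysis:
h(Tier 2) = 0.16·0 + 0.22·h(Tier 2) + 0.3·h(Tier 3) + 0.16·h(Escalated) + 0.16·1
h(Tier 3) = 0.18·0 + 0.12·h(Tier 2) + 0.26·h(Tier 3) + 0.18·h(Escalated) + 0.26·1
h(Escalated) = 0.14·0 + 0.32·h(Tier 2) + 0.08·h(Tier 3) + 0.32·h(Escalated) + 0.14·1
Solving: h(Tier 2) = 0.5289, h(Tier 3) = 0.5639, h(Escalated) = 0.5211.
Starting from Tier 2, the probability is 0.5289.

0.5289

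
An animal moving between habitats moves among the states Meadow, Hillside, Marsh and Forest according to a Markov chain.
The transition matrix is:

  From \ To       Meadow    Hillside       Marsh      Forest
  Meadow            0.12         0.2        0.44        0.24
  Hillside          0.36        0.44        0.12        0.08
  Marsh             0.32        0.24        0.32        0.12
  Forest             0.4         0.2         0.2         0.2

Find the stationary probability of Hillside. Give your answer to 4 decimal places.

0.2779

Let the stationary distribution be π with π = πP and π_1 + π_2 + π_3 + π_4 = 1.
π_1 = 0.12·π_1 + 0.36·π_2 + 0.32·π_3 + 0.4·π_4
π_2 = 0.2·π_1 + 0.44·π_2 + 0.24·π_3 + 0.2·π_4
π_3 = 0.44·π_1 + 0.12·π_2 + 0.32·π_3 + 0.2·π_4
Solving with the normalization constraint gives π = (0.2863, 0.2779, 0.2801, 0.1557).
So the stationary probability of Hillside is 0.2779.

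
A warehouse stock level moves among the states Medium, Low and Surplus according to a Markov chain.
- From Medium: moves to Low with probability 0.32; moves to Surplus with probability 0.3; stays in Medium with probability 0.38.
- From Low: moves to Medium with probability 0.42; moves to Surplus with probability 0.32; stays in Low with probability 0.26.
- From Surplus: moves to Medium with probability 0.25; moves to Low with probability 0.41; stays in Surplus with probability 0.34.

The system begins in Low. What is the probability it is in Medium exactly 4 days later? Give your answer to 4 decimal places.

0.3516

Propagate the distribution vector 4 days from Low.
After 0 days: (0.0000, 1.0000, 0.0000)
After 1 day: (0.4200, 0.2600, 0.3200)
After 2 days: (0.3488, 0.3332, 0.3180)
After 3 days: (0.3520, 0.3286, 0.3194)
After 4 days: (0.3516, 0.3290, 0.3193)
P(in Medium after 4 days) = 0.3516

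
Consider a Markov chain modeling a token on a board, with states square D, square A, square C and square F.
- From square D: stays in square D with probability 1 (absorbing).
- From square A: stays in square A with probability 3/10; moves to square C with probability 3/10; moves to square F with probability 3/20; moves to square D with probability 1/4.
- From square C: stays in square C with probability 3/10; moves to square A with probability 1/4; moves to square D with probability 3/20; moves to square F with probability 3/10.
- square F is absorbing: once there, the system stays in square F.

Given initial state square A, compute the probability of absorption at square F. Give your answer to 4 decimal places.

Let h(s) be the probability of absorption at square F starting from transient state s. Then h(square F) = 1 and h(square D) = 0. By first-step analysis:
h(square A) = 0.25·0 + 0.3·h(square A) + 0.3·h(square C) + 0.15·1
h(square C) = 0.15·0 + 0.25·h(square A) + 0.3·h(square C) + 0.3·1
Solving: h(square A) = 0.4699, h(square C) = 0.5964.
Starting from square A, the probability is 0.4699.

0.4699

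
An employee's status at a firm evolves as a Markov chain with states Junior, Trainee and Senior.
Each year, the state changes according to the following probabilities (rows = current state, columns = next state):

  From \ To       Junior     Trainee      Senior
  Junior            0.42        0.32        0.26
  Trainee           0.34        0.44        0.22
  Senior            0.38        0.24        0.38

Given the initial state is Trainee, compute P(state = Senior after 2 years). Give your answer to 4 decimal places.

Sum over the intermediate state after 1 year:
P = P(Trainee→Junior)·P(Junior→Senior) + P(Trainee→Trainee)·P(Trainee→Senior) + P(Trainee→Senior)·P(Senior→Senior)
  = 0.34×0.26 + 0.44×0.22 + 0.22×0.38
  = 0.0884 + 0.0968 + 0.0836 = 0.2688

0.2688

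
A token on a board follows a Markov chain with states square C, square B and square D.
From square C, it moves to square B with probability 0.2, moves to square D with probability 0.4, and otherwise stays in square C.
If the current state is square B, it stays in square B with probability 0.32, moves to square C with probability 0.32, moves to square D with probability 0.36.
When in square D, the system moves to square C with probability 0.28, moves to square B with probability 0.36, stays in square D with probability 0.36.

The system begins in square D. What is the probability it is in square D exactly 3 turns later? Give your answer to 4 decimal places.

0.3731

Propagate the distribution vector 3 turns from square D.
After 0 turns: (0.0000, 0.0000, 1.0000)
After 1 turn: (0.2800, 0.3600, 0.3600)
After 2 turns: (0.3280, 0.3008, 0.3712)
After 3 turns: (0.3314, 0.2955, 0.3731)
P(in square D after 3 turns) = 0.3731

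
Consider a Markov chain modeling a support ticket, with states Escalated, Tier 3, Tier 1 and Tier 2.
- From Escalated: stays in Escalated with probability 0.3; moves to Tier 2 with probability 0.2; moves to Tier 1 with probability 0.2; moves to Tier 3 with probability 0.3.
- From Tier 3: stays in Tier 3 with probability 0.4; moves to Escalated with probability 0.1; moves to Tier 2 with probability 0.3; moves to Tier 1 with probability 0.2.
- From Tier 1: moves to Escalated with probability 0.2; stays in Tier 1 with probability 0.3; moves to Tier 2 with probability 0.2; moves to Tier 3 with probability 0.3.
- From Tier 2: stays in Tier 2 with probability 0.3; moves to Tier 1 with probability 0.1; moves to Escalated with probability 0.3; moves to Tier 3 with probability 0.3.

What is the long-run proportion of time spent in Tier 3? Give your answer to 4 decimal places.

Let the stationary distribution be π with π = πP and π_1 + π_2 + π_3 + π_4 = 1.
π_1 = 0.3·π_1 + 0.1·π_2 + 0.2·π_3 + 0.3·π_4
π_2 = 0.3·π_1 + 0.4·π_2 + 0.3·π_3 + 0.3·π_4
π_3 = 0.2·π_1 + 0.2·π_2 + 0.3·π_3 + 0.1·π_4
Solving with the normalization constraint gives π = (0.2140, 0.3333, 0.1934, 0.2593).
So the stationary probability of Tier 3 is 0.3333.

0.3333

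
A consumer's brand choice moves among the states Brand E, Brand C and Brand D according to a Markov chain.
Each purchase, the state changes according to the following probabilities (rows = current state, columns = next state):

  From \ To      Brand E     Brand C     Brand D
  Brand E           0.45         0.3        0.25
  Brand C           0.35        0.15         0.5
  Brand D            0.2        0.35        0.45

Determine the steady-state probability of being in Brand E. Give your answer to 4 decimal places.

Let the stationary distribution be π with π = πP and π_1 + π_2 + π_3 = 1.
π_1 = 0.45·π_1 + 0.35·π_2 + 0.2·π_3
π_2 = 0.3·π_1 + 0.15·π_2 + 0.35·π_3
Solving with the normalization constraint gives π = (0.3223, 0.2782, 0.3994).
So the stationary probability of Brand E is 0.3223.

0.3223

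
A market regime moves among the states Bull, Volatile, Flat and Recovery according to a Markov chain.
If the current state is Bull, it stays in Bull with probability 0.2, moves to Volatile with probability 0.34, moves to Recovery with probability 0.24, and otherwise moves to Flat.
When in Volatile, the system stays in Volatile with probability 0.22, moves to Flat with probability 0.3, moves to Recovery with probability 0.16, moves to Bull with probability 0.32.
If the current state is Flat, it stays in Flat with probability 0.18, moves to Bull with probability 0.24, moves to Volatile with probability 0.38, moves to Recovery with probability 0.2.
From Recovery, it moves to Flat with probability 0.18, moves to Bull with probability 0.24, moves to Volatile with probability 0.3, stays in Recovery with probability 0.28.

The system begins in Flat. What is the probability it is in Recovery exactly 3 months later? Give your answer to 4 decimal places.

Propagate the distribution vector 3 months from Flat.
After 0 months: (0.0000, 0.0000, 1.0000, 0.0000)
After 1 month: (0.2400, 0.3800, 0.1800, 0.2000)
After 2 months: (0.2608, 0.2936, 0.2352, 0.2104)
After 3 months: (0.2531, 0.3058, 0.2257, 0.2155)
P(in Recovery after 3 months) = 0.2155

0.2155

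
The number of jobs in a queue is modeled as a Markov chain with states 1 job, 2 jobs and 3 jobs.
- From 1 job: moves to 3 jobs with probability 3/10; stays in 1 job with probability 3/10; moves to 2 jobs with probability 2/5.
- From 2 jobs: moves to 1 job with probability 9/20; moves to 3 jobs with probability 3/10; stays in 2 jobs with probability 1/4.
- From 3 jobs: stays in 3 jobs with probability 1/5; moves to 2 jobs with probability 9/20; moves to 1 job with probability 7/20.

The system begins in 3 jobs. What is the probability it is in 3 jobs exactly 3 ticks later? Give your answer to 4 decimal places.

Propagate the distribution vector 3 ticks from 3 jobs.
After 0 ticks: (0.0000, 0.0000, 1.0000)
After 1 tick: (0.3500, 0.4500, 0.2000)
After 2 ticks: (0.3775, 0.3425, 0.2800)
After 3 ticks: (0.3654, 0.3626, 0.2720)
P(in 3 jobs after 3 ticks) = 0.2720

0.2720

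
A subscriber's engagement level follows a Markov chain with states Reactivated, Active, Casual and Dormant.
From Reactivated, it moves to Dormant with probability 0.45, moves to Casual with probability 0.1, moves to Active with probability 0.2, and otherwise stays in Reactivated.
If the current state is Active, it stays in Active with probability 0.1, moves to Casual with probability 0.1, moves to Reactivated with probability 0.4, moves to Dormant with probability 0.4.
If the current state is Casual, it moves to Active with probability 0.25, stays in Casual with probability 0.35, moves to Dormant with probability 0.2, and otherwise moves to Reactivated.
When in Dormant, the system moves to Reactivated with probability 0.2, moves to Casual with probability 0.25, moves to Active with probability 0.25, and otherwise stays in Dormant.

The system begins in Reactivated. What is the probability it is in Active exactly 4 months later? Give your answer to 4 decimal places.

Propagate the distribution vector 4 months from Reactivated.
After 0 months: (1.0000, 0.0000, 0.0000, 0.0000)
After 1 month: (0.2500, 0.2000, 0.1000, 0.4500)
After 2 months: (0.2525, 0.2075, 0.1925, 0.3475)
After 3 months: (0.2541, 0.2063, 0.2003, 0.3394)
After 4 months: (0.2540, 0.2064, 0.2010, 0.3387)
P(in Active after 4 months) = 0.2064

0.2064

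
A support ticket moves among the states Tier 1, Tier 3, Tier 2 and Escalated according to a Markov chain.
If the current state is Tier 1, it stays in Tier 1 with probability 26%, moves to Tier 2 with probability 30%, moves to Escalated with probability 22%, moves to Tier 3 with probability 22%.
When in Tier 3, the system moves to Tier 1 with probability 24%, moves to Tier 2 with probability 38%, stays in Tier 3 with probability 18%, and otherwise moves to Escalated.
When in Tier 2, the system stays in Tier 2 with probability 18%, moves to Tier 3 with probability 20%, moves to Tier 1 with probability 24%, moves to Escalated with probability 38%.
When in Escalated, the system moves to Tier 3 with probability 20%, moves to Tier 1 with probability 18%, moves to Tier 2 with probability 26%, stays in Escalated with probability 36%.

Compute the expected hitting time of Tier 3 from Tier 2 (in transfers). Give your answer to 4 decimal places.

Let t(s) be the expected number of transfers to first reach Tier 3 from state s, with t(Tier 3) = 0. Conditioning on the first transfer:
t(Tier 1) = 1 + 0.26·t(Tier 1) + 0.3·t(Tier 2) + 0.22·t(Escalated)
t(Tier 2) = 1 + 0.24·t(Tier 1) + 0.18·t(Tier 2) + 0.38·t(Escalated)
t(Escalated) = 1 + 0.18·t(Tier 1) + 0.26·t(Tier 2) + 0.36·t(Escalated)
Solving: t(Tier 1) = 4.7896, t(Tier 2) = 4.8903, t(Escalated) = 4.8963.
Expected transfers from Tier 2 to Tier 3: 4.8903.

4.8903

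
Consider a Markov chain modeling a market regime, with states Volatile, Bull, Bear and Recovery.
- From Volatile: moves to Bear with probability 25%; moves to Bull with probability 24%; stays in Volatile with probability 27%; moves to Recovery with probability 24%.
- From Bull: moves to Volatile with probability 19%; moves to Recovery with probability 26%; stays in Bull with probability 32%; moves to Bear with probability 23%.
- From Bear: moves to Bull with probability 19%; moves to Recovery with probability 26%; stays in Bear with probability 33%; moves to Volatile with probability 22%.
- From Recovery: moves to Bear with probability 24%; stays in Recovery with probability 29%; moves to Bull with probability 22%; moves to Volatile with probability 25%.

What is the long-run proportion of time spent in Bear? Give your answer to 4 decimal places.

0.2636

Let the stationary distribution be π with π = πP and π_1 + π_2 + π_3 + π_4 = 1.
π_1 = 0.27·π_1 + 0.19·π_2 + 0.22·π_3 + 0.25·π_4
π_2 = 0.24·π_1 + 0.32·π_2 + 0.19·π_3 + 0.22·π_4
π_3 = 0.25·π_1 + 0.23·π_2 + 0.33·π_3 + 0.24·π_4
Solving with the normalization constraint gives π = (0.2323, 0.2408, 0.2636, 0.2633).
So the stationary probability of Bear is 0.2636.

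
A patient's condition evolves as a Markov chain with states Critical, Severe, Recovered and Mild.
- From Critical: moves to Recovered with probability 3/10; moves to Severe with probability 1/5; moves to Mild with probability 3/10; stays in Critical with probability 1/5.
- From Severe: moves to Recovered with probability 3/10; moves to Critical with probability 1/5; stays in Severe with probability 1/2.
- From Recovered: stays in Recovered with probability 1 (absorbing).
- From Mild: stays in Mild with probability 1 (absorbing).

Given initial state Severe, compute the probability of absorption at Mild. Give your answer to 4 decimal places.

Let h(s) be the probability of absorption at Mild starting from transient state s. Then h(Mild) = 1 and h(Recovered) = 0. By first-step analysis:
h(Critical) = 0.2·h(Critical) + 0.2·h(Severe) + 0.3·0 + 0.3·1
h(Severe) = 0.2·h(Critical) + 0.5·h(Severe) + 0.3·0
Solving: h(Critical) = 0.4167, h(Severe) = 0.1667.
Starting from Severe, the probability is 0.1667.

0.1667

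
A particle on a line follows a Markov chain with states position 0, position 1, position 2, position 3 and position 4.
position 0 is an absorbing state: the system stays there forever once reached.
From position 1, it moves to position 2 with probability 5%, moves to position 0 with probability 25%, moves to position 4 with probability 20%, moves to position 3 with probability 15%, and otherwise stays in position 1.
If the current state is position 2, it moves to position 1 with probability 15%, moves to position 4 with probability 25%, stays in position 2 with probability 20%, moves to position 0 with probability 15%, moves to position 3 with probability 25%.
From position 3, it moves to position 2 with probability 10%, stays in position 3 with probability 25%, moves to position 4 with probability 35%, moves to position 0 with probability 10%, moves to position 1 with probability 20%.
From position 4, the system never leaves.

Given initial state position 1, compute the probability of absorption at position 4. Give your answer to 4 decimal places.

Let h(s) be the probability of absorption at position 4 starting from transient state s. Then h(position 4) = 1 and h(position 0) = 0. By first-step analysis:
h(position 1) = 0.25·0 + 0.35·h(position 1) + 0.05·h(position 2) + 0.15·h(position 3) + 0.2·1
h(position 2) = 0.15·0 + 0.15·h(position 1) + 0.2·h(position 2) + 0.25·h(position 3) + 0.25·1
h(position 3) = 0.1·0 + 0.2·h(position 1) + 0.1·h(position 2) + 0.25·h(position 3) + 0.35·1
Solving: h(position 1) = 0.5142, h(position 2) = 0.6236, h(position 3) = 0.6869.
Starting from position 1, the probability is 0.5142.

0.5142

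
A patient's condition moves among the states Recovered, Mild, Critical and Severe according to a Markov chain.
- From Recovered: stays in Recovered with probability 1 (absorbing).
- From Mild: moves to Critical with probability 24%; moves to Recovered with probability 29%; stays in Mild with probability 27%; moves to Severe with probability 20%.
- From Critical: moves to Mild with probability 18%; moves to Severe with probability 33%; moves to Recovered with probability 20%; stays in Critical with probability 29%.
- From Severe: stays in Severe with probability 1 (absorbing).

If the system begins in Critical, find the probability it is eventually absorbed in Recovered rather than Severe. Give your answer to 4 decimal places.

0.4172

Let h(s) be the probability of absorption at Recovered starting from transient state s. Then h(Recovered) = 1 and h(Severe) = 0. By first-step analysis:
h(Mild) = 0.29·1 + 0.27·h(Mild) + 0.24·h(Critical) + 0.2·0
h(Critical) = 0.2·1 + 0.18·h(Mild) + 0.29·h(Critical) + 0.33·0
Solving: h(Mild) = 0.5344, h(Critical) = 0.4172.
Starting from Critical, the probability is 0.4172.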